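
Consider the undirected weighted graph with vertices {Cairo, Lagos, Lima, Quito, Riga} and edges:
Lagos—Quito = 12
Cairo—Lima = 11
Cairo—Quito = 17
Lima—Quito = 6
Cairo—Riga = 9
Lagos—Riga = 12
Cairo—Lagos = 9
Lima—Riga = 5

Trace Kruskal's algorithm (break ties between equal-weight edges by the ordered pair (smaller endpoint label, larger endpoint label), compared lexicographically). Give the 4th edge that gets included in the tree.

Kruskal: consider edges lightest-first.
Lima—Riga (5): add. Components now {Lima,Riga} {Lagos} {Quito} {Cairo}
Lima—Quito (6): add. Components now {Lima,Quito,Riga} {Lagos} {Cairo}
Cairo—Lagos (9): add. Components now {Lima,Quito,Riga} {Cairo,Lagos}
Cairo—Riga (9): add. Components now {Cairo,Lagos,Lima,Quito,Riga}
The 4th edge added is Cairo—Riga.

Cairo-Riga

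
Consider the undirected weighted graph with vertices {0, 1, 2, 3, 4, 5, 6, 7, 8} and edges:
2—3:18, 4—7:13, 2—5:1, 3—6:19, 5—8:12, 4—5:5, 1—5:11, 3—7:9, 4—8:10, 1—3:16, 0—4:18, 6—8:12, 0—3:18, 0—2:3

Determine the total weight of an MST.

Prim's algorithm from 1:
Step 1: cheapest edge leaving the tree is 1—5 (11); add 5.
Step 2: cheapest edge leaving the tree is 2—5 (1); add 2.
Step 3: cheapest edge leaving the tree is 0—2 (3); add 0.
Step 4: cheapest edge leaving the tree is 4—5 (5); add 4.
Step 5: cheapest edge leaving the tree is 4—8 (10); add 8.
Step 6: cheapest edge leaving the tree is 6—8 (12); add 6.
Step 7: cheapest edge leaving the tree is 4—7 (13); add 7.
Step 8: cheapest edge leaving the tree is 3—7 (9); add 3.
MST edges: 1—5, 2—5, 0—2, 4—5, 4—8, 6—8, 4—7, 3—7; total weight 11+1+3+5+10+12+13+9 = 64.

64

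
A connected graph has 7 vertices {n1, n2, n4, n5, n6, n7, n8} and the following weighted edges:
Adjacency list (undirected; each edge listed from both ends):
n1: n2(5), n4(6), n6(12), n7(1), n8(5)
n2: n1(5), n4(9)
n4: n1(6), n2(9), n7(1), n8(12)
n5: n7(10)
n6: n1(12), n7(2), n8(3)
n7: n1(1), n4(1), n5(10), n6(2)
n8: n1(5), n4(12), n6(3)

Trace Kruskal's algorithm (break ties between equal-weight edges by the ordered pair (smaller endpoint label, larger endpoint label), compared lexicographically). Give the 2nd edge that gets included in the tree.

n4-n7

Sort edges by weight, then run Kruskal:
n1–n7 (1): add. Components now {n2} {n5} {n8} {n1,n7} {n4} {n6}
n4–n7 (1): add. Components now {n2} {n5} {n8} {n1,n4,n7} {n6}
n6–n7 (2): add. Components now {n2} {n5} {n8} {n1,n4,n6,n7}
n6–n8 (3): add. Components now {n2} {n5} {n1,n4,n6,n7,n8}
n1–n2 (5): add. Components now {n1,n2,n4,n6,n7,n8} {n5}
n1–n8 (5): skip — n8 and n1 already connected.
n1–n4 (6): skip — n1 and n4 already connected.
n2–n4 (9): skip — n2 and n4 already connected.
n5–n7 (10): add. Components now {n1,n2,n4,n5,n6,n7,n8}
The 2nd edge added is n4–n7.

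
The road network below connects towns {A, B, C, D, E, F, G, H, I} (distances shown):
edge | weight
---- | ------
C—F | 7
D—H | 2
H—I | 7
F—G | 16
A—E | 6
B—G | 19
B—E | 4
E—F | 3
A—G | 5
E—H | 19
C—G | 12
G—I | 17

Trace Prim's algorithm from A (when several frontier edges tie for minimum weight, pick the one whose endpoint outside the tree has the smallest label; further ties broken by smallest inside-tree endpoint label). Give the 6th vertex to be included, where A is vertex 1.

C

Prim's algorithm from A:
Step 1: frontier [A—G 5, A—E 6] → take A—G (5); add G.
Step 2: frontier [A—E 6, C—G 12, F—G 16, G—I 17, B—G 19] → take A—E (6); add E.
Step 3: frontier [E—F 3, B—E 4, E—H 19, C—G 12, F—G 16, G—I 17, B—G 19] → take E—F (3); add F.
Step 4: frontier [B—E 4, E—H 19, C—F 7, C—G 12, G—I 17, B—G 19] → take B—E (4); add B.
Step 5: frontier [E—H 19, C—F 7, C—G 12, G—I 17] → take C—F (7); add C.
Step 6: frontier [E—H 19, G—I 17] → take G—I (17); add I.
Step 7: frontier [E—H 19, H—I 7] → take H—I (7); add H.
Step 8: frontier [D—H 2] → take D—H (2); add D.
Vertex order: A, G, E, F, B, C, I, H, D. The 6th vertex is C.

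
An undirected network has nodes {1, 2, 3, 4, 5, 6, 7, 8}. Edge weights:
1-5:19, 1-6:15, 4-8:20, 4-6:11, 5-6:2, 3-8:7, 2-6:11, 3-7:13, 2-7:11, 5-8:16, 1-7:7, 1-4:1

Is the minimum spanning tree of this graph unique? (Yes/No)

No

Kruskal: consider edges lightest-first.
1-4 (1): add — endpoints in different components.
5-6 (2): add — endpoints in different components.
1-7 (7): add — endpoints in different components.
3-8 (7): add — endpoints in different components.
2-6 (11): add — endpoints in different components.
2-7 (11): add — endpoints in different components.
4-6 (11): skip — 4 and 6 already connected.
3-7 (13): add — endpoints in different components.
Non-tree edge 4-6 has weight 11, equal to the heaviest edge on its tree cycle — swapping gives another MST of the same weight. Not unique.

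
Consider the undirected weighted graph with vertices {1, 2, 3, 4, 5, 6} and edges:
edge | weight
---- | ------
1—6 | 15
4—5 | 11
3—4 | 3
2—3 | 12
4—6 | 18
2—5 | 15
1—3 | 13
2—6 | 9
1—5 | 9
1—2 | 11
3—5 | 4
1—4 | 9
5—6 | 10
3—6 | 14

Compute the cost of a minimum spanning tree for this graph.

Sort edges by weight, then run Kruskal:
3—4 (3): add — endpoints in different components.
3—5 (4): add — endpoints in different components.
1—4 (9): add — endpoints in different components.
1—5 (9): skip — 1 and 5 already connected.
2—6 (9): add — endpoints in different components.
5—6 (10): add — endpoints in different components.
MST edges: 3—4, 3—5, 1—4, 2—6, 5—6; total weight 3+4+9+9+10 = 35.

35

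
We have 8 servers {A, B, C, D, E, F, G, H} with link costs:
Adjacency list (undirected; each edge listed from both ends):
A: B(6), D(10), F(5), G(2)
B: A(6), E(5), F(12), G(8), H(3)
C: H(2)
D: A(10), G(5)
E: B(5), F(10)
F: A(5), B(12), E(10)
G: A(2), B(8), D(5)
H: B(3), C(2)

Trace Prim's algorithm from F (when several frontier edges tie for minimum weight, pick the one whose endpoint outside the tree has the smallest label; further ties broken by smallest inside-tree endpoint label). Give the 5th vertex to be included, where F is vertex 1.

B

Grow the tree from F using Prim:
Step 1: cheapest edge leaving the tree is A—F (5); add A.
Step 2: cheapest edge leaving the tree is A—G (2); add G.
Step 3: cheapest edge leaving the tree is D—G (5); add D.
Step 4: cheapest edge leaving the tree is A—B (6); add B.
Step 5: cheapest edge leaving the tree is B—H (3); add H.
Step 6: cheapest edge leaving the tree is C—H (2); add C.
Step 7: cheapest edge leaving the tree is B—E (5); add E.
Vertex order: F, A, G, D, B, H, C, E. The 5th vertex is B.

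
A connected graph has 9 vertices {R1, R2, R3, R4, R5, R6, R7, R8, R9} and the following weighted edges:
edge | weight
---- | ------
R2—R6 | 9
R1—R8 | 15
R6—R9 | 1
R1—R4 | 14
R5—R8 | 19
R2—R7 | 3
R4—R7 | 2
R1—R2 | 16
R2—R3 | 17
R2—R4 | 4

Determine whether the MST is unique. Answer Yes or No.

Sort edges by weight, then run Kruskal:
R6—R9 (1): add — endpoints in different components.
R4—R7 (2): add — endpoints in different components.
R2—R7 (3): add — endpoints in different components.
R2—R4 (4): skip — R4 and R2 already connected.
R2—R6 (9): add — endpoints in different components.
R1—R4 (14): add — endpoints in different components.
R1—R8 (15): add — endpoints in different components.
R1—R2 (16): skip — R1 and R2 already connected.
R2—R3 (17): add — endpoints in different components.
R5—R8 (19): add — endpoints in different components.
Every non-tree edge has weight strictly greater than the heaviest edge on the tree path between its endpoints, so the MST is unique.

Yes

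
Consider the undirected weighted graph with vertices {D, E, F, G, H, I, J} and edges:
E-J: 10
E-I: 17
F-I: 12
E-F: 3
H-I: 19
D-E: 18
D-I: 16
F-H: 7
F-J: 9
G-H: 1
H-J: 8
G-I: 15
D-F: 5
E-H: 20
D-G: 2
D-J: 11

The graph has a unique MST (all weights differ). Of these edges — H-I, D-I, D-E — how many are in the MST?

0

Kruskal: consider edges lightest-first.
G-H (1): add. Components now {D} {E} {F} {G,H} {I} {J}
D-G (2): add. Components now {D,G,H} {E} {F} {I} {J}
E-F (3): add. Components now {D,G,H} {E,F} {I} {J}
D-F (5): add. Components now {D,E,F,G,H} {I} {J}
F-H (7): skip — F and H already connected.
H-J (8): add. Components now {D,E,F,G,H,J} {I}
F-J (9): skip — F and J already connected.
E-J (10): skip — E and J already connected.
D-J (11): skip — D and J already connected.
F-I (12): add. Components now {D,E,F,G,H,I,J}
MST edge set: {G-H, D-G, E-F, D-F, H-J, F-I}.
Of the listed edges, {} are in the MST → 0.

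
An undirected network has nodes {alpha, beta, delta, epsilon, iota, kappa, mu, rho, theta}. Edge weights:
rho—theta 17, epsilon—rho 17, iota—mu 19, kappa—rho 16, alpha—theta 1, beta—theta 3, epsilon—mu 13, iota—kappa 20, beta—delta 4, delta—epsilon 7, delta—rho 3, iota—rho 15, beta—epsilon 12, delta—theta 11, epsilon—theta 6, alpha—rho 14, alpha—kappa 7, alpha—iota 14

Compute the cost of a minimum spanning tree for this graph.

Kruskal: consider edges lightest-first.
alpha—theta (1): add — endpoints in different components.
beta—theta (3): add — endpoints in different components.
delta—rho (3): add — endpoints in different components.
beta—delta (4): add — endpoints in different components.
epsilon—theta (6): add — endpoints in different components.
alpha—kappa (7): add — endpoints in different components.
delta—epsilon (7): skip — epsilon and delta already connected.
delta—theta (11): skip — theta and delta already connected.
beta—epsilon (12): skip — epsilon and beta already connected.
epsilon—mu (13): add — endpoints in different components.
alpha—iota (14): add — endpoints in different components.
MST edges: alpha—theta, beta—theta, delta—rho, beta—delta, epsilon—theta, alpha—kappa, epsilon—mu, alpha—iota; total weight 1+3+3+4+6+7+13+14 = 51.

51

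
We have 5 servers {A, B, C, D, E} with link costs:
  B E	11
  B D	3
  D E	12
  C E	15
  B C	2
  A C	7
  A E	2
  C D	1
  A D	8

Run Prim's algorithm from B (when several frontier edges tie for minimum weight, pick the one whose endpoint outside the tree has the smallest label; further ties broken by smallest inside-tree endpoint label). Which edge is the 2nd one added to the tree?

Prim's algorithm from B:
Step 1: cheapest edge leaving the tree is B C (2); add C.
Step 2: cheapest edge leaving the tree is C D (1); add D.
Step 3: cheapest edge leaving the tree is A C (7); add A.
Step 4: cheapest edge leaving the tree is A E (2); add E.
The 2nd edge added is C D.

C-D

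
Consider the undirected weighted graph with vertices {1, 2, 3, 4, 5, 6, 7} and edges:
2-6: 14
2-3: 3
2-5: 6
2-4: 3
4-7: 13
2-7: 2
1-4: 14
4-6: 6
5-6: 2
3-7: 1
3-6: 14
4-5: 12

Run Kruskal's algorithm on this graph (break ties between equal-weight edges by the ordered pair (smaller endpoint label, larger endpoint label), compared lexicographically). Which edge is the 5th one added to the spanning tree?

Kruskal: consider edges lightest-first.
3-7 (1): add — endpoints in different components.
2-7 (2): add — endpoints in different components.
5-6 (2): add — endpoints in different components.
2-3 (3): skip — 2 and 3 already connected.
2-4 (3): add — endpoints in different components.
2-5 (6): add — endpoints in different components.
4-6 (6): skip — 4 and 6 already connected.
4-5 (12): skip — 4 and 5 already connected.
4-7 (13): skip — 4 and 7 already connected.
1-4 (14): add — endpoints in different components.
The 5th edge added is 2-5.

2-5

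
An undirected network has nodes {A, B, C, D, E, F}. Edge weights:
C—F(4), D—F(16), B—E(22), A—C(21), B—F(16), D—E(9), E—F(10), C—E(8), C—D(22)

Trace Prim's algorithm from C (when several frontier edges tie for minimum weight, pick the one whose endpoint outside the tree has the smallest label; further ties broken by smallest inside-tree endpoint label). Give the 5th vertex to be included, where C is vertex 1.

B

Grow the tree from C using Prim:
Step 1: cheapest edge leaving the tree is C—F (4); add F.
Step 2: cheapest edge leaving the tree is C—E (8); add E.
Step 3: cheapest edge leaving the tree is D—E (9); add D.
Step 4: cheapest edge leaving the tree is B—F (16); add B.
Step 5: cheapest edge leaving the tree is A—C (21); add A.
Vertex order: C, F, E, D, B, A. The 5th vertex is B.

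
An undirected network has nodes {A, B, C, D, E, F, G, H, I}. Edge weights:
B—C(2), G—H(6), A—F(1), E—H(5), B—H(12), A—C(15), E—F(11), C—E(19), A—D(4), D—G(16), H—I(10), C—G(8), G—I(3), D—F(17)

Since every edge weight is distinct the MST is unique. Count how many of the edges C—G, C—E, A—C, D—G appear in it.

1

Kruskal: consider edges lightest-first.
A—F (1): add — endpoints in different components.
B—C (2): add — endpoints in different components.
G—I (3): add — endpoints in different components.
A—D (4): add — endpoints in different components.
E—H (5): add — endpoints in different components.
G—H (6): add — endpoints in different components.
C—G (8): add — endpoints in different components.
H—I (10): skip — H and I already connected.
E—F (11): add — endpoints in different components.
MST edge set: {A—F, B—C, G—I, A—D, E—H, G—H, C—G, E—F}.
Of the listed edges, {C—G} are in the MST → 1.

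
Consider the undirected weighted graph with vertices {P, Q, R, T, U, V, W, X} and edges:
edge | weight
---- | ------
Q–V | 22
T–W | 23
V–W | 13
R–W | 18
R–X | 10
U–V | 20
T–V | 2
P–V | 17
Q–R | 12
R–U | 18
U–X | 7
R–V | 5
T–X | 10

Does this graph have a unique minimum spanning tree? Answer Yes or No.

No

Kruskal's algorithm — process edges by increasing weight (ties by edge label):
T–V (2): add — endpoints in different components.
R–V (5): add — endpoints in different components.
U–X (7): add — endpoints in different components.
R–X (10): add — endpoints in different components.
T–X (10): skip — X and T already connected.
Q–R (12): add — endpoints in different components.
V–W (13): add — endpoints in different components.
P–V (17): add — endpoints in different components.
Non-tree edge T–X has weight 10, equal to the heaviest edge on its tree cycle — swapping gives another MST of the same weight. Not unique.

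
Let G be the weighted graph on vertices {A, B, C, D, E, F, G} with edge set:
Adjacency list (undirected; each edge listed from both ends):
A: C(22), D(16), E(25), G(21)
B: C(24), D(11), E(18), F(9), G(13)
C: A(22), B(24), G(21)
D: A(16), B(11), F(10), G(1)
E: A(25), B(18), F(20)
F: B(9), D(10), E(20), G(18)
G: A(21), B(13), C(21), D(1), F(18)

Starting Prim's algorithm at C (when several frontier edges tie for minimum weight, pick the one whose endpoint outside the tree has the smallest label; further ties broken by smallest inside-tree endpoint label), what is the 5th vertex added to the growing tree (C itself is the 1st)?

Prim's algorithm from C:
Step 1: cheapest edge leaving the tree is C–G (21); add G.
Step 2: cheapest edge leaving the tree is D–G (1); add D.
Step 3: cheapest edge leaving the tree is D–F (10); add F.
Step 4: cheapest edge leaving the tree is B–F (9); add B.
Step 5: cheapest edge leaving the tree is A–D (16); add A.
Step 6: cheapest edge leaving the tree is B–E (18); add E.
Vertex order: C, G, D, F, B, A, E. The 5th vertex is B.

B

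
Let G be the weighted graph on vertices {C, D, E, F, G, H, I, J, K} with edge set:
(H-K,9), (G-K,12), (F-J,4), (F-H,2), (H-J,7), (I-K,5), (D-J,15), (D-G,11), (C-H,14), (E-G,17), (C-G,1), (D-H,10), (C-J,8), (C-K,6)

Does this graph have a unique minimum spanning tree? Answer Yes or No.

Sort edges by weight, then run Kruskal:
C-G (1): add — endpoints in different components.
F-H (2): add — endpoints in different components.
F-J (4): add — endpoints in different components.
I-K (5): add — endpoints in different components.
C-K (6): add — endpoints in different components.
H-J (7): skip — H and J already connected.
C-J (8): add — endpoints in different components.
H-K (9): skip — H and K already connected.
D-H (10): add — endpoints in different components.
D-G (11): skip — D and G already connected.
G-K (12): skip — G and K already connected.
C-H (14): skip — C and H already connected.
D-J (15): skip — D and J already connected.
E-G (17): add — endpoints in different components.
Every non-tree edge has weight strictly greater than the heaviest edge on the tree path between its endpoints, so the MST is unique.

Yes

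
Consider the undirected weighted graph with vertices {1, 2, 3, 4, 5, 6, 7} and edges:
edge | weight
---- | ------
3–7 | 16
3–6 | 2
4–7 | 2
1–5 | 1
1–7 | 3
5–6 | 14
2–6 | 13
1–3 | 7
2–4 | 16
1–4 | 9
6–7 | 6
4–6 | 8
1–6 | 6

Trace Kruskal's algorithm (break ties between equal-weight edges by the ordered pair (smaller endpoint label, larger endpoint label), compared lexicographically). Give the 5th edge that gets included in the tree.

Kruskal's algorithm — process edges by increasing weight (ties by edge label):
1–5 (1): add — endpoints in different components.
3–6 (2): add — endpoints in different components.
4–7 (2): add — endpoints in different components.
1–7 (3): add — endpoints in different components.
1–6 (6): add — endpoints in different components.
6–7 (6): skip — 6 and 7 already connected.
1–3 (7): skip — 1 and 3 already connected.
4–6 (8): skip — 4 and 6 already connected.
1–4 (9): skip — 1 and 4 already connected.
2–6 (13): add — endpoints in different components.
The 5th edge added is 1–6.

1-6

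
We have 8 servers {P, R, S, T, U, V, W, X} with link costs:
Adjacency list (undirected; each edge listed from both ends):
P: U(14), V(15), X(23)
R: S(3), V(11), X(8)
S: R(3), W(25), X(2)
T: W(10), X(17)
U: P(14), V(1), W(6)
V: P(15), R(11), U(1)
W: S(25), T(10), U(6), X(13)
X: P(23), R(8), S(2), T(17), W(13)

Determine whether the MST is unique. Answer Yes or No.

Yes

Kruskal: consider edges lightest-first.
U–V (1): add — endpoints in different components.
S–X (2): add — endpoints in different components.
R–S (3): add — endpoints in different components.
U–W (6): add — endpoints in different components.
R–X (8): skip — R and X already connected.
T–W (10): add — endpoints in different components.
R–V (11): add — endpoints in different components.
W–X (13): skip — X and W already connected.
P–U (14): add — endpoints in different components.
Every non-tree edge has weight strictly greater than the heaviest edge on the tree path between its endpoints, so the MST is unique.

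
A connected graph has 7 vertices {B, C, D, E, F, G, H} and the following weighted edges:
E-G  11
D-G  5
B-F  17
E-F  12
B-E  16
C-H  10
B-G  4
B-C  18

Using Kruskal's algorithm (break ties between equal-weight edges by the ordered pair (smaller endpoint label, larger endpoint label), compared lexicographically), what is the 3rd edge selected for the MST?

C-H

Kruskal's algorithm — process edges by increasing weight (ties by edge label):
B-G (4): add — endpoints in different components.
D-G (5): add — endpoints in different components.
C-H (10): add — endpoints in different components.
E-G (11): add — endpoints in different components.
E-F (12): add — endpoints in different components.
B-E (16): skip — B and E already connected.
B-F (17): skip — B and F already connected.
B-C (18): add — endpoints in different components.
The 3rd edge added is C-H.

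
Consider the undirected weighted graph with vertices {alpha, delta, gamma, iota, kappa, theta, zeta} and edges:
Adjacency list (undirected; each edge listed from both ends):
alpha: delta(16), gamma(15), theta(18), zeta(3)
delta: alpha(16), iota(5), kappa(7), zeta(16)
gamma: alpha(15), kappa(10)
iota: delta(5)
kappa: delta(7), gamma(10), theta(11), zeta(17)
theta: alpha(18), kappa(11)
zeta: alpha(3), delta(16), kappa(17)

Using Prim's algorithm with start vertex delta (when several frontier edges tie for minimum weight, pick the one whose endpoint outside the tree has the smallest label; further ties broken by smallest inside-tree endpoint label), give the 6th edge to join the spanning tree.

alpha-zeta

Grow the tree from delta using Prim:
Step 1: cheapest edge leaving the tree is delta-iota (5); add iota.
Step 2: cheapest edge leaving the tree is delta-kappa (7); add kappa.
Step 3: cheapest edge leaving the tree is gamma-kappa (10); add gamma.
Step 4: cheapest edge leaving the tree is kappa-theta (11); add theta.
Step 5: cheapest edge leaving the tree is alpha-gamma (15); add alpha.
Step 6: cheapest edge leaving the tree is alpha-zeta (3); add zeta.
The 6th edge added is alpha-zeta.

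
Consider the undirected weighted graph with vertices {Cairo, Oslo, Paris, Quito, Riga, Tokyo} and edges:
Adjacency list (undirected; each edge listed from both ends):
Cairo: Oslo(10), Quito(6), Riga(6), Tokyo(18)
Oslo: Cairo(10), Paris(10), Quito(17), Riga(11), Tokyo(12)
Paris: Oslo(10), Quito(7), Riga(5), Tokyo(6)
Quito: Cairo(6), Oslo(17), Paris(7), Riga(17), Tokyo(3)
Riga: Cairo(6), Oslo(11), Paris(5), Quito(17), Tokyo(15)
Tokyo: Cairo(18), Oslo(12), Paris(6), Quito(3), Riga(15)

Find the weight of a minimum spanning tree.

30

Prim, starting at Tokyo.
Step 1: cheapest edge leaving the tree is Quito Tokyo (3); add Quito.
Step 2: cheapest edge leaving the tree is Cairo Quito (6); add Cairo.
Step 3: cheapest edge leaving the tree is Paris Tokyo (6); add Paris.
Step 4: cheapest edge leaving the tree is Paris Riga (5); add Riga.
Step 5: cheapest edge leaving the tree is Cairo Oslo (10); add Oslo.
MST edges: Quito Tokyo, Cairo Quito, Paris Tokyo, Paris Riga, Cairo Oslo; total weight 3+6+6+5+10 = 30.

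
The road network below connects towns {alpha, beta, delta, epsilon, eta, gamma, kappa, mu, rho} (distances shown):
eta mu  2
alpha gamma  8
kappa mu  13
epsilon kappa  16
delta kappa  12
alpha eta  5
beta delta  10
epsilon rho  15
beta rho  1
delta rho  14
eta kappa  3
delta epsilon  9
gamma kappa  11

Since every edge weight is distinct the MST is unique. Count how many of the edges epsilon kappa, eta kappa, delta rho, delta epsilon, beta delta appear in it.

Sort edges by weight, then run Kruskal:
beta rho (1): add — endpoints in different components.
eta mu (2): add — endpoints in different components.
eta kappa (3): add — endpoints in different components.
alpha eta (5): add — endpoints in different components.
alpha gamma (8): add — endpoints in different components.
delta epsilon (9): add — endpoints in different components.
beta delta (10): add — endpoints in different components.
gamma kappa (11): skip — gamma and kappa already connected.
delta kappa (12): add — endpoints in different components.
MST edge set: {beta rho, eta mu, eta kappa, alpha eta, alpha gamma, delta epsilon, beta delta, delta kappa}.
Of the listed edges, {eta kappa, delta epsilon, beta delta} are in the MST → 3.

3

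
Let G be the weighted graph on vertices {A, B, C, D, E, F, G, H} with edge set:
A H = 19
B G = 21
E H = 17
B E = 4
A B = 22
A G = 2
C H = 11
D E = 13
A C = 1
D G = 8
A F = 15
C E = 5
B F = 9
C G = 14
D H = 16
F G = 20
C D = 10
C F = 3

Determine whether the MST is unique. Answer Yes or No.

Kruskal: consider edges lightest-first.
A C (1): add — endpoints in different components.
A G (2): add — endpoints in different components.
C F (3): add — endpoints in different components.
B E (4): add — endpoints in different components.
C E (5): add — endpoints in different components.
D G (8): add — endpoints in different components.
B F (9): skip — B and F already connected.
C D (10): skip — C and D already connected.
C H (11): add — endpoints in different components.
Every non-tree edge has weight strictly greater than the heaviest edge on the tree path between its endpoints, so the MST is unique.

Yes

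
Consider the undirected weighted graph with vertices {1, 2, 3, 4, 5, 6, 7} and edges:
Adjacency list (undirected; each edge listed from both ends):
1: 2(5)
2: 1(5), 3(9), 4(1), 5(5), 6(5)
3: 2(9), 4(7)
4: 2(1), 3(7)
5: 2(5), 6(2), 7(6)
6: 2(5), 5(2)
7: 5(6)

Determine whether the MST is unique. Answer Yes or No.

No

Kruskal's algorithm — process edges by increasing weight (ties by edge label):
2-4 (1): add. Components now {1} {2,4} {3} {5} {6} {7}
5-6 (2): add. Components now {1} {2,4} {3} {5,6} {7}
1-2 (5): add. Components now {1,2,4} {3} {5,6} {7}
2-5 (5): add. Components now {1,2,4,5,6} {3} {7}
2-6 (5): skip — 2 and 6 already connected.
5-7 (6): add. Components now {1,2,4,5,6,7} {3}
3-4 (7): add. Components now {1,2,3,4,5,6,7}
Non-tree edge 2-6 has weight 5, equal to the heaviest edge on its tree cycle — swapping gives another MST of the same weight. Not unique.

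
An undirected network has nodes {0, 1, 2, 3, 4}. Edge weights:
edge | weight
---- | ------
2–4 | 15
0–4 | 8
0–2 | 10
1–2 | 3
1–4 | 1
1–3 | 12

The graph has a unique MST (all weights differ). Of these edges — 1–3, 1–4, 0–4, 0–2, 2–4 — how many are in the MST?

Sort edges by weight, then run Kruskal:
1–4 (1): add — endpoints in different components.
1–2 (3): add — endpoints in different components.
0–4 (8): add — endpoints in different components.
0–2 (10): skip — 0 and 2 already connected.
1–3 (12): add — endpoints in different components.
MST edge set: {1–4, 1–2, 0–4, 1–3}.
Of the listed edges, {1–3, 1–4, 0–4} are in the MST → 3.

3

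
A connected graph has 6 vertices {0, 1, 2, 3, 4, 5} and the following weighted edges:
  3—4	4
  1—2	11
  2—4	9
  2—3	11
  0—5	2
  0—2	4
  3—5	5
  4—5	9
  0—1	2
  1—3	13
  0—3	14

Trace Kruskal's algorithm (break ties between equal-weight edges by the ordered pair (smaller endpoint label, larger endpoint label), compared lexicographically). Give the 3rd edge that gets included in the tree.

0-2

Kruskal: consider edges lightest-first.
0—1 (2): add. Components now {0,1} {2} {3} {4} {5}
0—5 (2): add. Components now {0,1,5} {2} {3} {4}
0—2 (4): add. Components now {0,1,2,5} {3} {4}
3—4 (4): add. Components now {0,1,2,5} {3,4}
3—5 (5): add. Components now {0,1,2,3,4,5}
The 3rd edge added is 0—2.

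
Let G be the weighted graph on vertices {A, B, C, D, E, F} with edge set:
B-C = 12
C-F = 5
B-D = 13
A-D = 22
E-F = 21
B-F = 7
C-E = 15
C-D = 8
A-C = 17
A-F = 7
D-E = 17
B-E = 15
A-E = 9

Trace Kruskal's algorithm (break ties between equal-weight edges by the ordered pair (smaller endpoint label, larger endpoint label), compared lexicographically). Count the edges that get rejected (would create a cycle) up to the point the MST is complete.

0

Kruskal: consider edges lightest-first.
C-F (5): add — endpoints in different components.
A-F (7): add — endpoints in different components.
B-F (7): add — endpoints in different components.
C-D (8): add — endpoints in different components.
A-E (9): add — endpoints in different components.
Edges rejected before the tree was complete: 0.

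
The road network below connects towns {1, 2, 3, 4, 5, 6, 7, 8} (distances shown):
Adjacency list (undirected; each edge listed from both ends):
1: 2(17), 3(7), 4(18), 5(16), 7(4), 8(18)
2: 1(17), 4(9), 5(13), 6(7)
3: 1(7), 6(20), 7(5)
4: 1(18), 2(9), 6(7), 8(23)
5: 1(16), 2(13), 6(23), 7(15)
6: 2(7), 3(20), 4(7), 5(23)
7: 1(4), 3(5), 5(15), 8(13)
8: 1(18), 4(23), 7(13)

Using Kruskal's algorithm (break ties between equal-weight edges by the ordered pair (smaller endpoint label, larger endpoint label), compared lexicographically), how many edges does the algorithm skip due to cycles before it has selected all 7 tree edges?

Sort edges by weight, then run Kruskal:
1—7 (4): add — endpoints in different components.
3—7 (5): add — endpoints in different components.
1—3 (7): skip — 1 and 3 already connected.
2—6 (7): add — endpoints in different components.
4—6 (7): add — endpoints in different components.
2—4 (9): skip — 2 and 4 already connected.
2—5 (13): add — endpoints in different components.
7—8 (13): add — endpoints in different components.
5—7 (15): add — endpoints in different components.
Edges rejected before the tree was complete: 2.

2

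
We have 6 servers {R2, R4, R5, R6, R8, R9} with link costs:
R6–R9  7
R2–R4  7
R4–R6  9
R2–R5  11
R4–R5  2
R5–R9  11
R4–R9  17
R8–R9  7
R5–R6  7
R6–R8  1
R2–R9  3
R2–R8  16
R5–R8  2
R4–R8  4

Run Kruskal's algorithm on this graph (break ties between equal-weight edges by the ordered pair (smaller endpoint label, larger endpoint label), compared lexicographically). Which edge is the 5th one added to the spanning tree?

R2-R4

Kruskal: consider edges lightest-first.
R6–R8 (1): add — endpoints in different components.
R4–R5 (2): add — endpoints in different components.
R5–R8 (2): add — endpoints in different components.
R2–R9 (3): add — endpoints in different components.
R4–R8 (4): skip — R8 and R4 already connected.
R2–R4 (7): add — endpoints in different components.
The 5th edge added is R2–R4.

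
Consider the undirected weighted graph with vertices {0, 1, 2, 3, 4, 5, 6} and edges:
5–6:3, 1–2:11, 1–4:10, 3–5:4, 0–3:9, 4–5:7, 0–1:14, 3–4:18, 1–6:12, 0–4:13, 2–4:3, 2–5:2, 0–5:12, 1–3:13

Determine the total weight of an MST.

31

Prim's algorithm from 3:
Step 1: cheapest edge leaving the tree is 3–5 (4); add 5.
Step 2: cheapest edge leaving the tree is 2–5 (2); add 2.
Step 3: cheapest edge leaving the tree is 2–4 (3); add 4.
Step 4: cheapest edge leaving the tree is 5–6 (3); add 6.
Step 5: cheapest edge leaving the tree is 0–3 (9); add 0.
Step 6: cheapest edge leaving the tree is 1–4 (10); add 1.
MST edges: 3–5, 2–5, 2–4, 5–6, 0–3, 1–4; total weight 4+2+3+3+9+10 = 31.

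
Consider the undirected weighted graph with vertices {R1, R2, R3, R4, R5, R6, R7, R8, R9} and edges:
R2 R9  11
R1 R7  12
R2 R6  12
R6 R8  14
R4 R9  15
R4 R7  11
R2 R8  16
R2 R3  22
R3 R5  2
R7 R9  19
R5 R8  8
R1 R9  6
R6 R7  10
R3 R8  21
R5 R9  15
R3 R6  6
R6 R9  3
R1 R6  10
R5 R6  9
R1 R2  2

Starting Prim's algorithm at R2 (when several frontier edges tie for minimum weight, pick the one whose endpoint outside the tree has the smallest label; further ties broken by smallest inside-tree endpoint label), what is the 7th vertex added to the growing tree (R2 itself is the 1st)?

Grow the tree from R2 using Prim:
Step 1: cheapest edge leaving the tree is R1 R2 (2); add R1.
Step 2: cheapest edge leaving the tree is R1 R9 (6); add R9.
Step 3: cheapest edge leaving the tree is R6 R9 (3); add R6.
Step 4: cheapest edge leaving the tree is R3 R6 (6); add R3.
Step 5: cheapest edge leaving the tree is R3 R5 (2); add R5.
Step 6: cheapest edge leaving the tree is R5 R8 (8); add R8.
Step 7: cheapest edge leaving the tree is R6 R7 (10); add R7.
Step 8: cheapest edge leaving the tree is R4 R7 (11); add R4.
Vertex order: R2, R1, R9, R6, R3, R5, R8, R7, R4. The 7th vertex is R8.

R8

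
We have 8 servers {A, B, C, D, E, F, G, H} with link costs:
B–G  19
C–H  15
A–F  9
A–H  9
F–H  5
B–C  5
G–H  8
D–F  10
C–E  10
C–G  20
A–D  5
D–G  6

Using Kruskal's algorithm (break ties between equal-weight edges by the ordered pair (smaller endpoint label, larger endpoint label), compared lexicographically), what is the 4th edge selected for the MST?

D-G

Sort edges by weight, then run Kruskal:
A–D (5): add — endpoints in different components.
B–C (5): add — endpoints in different components.
F–H (5): add — endpoints in different components.
D–G (6): add — endpoints in different components.
G–H (8): add — endpoints in different components.
A–F (9): skip — A and F already connected.
A–H (9): skip — A and H already connected.
C–E (10): add — endpoints in different components.
D–F (10): skip — D and F already connected.
C–H (15): add — endpoints in different components.
The 4th edge added is D–G.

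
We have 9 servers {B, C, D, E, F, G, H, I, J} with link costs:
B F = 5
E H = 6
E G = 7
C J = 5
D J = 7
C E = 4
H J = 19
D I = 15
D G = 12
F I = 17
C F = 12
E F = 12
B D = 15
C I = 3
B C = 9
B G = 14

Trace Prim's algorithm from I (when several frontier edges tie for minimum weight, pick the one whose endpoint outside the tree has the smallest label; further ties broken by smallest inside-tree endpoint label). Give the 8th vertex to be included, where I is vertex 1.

B

Prim, starting at I.
Step 1: cheapest edge leaving the tree is C I (3); add C.
Step 2: cheapest edge leaving the tree is C E (4); add E.
Step 3: cheapest edge leaving the tree is C J (5); add J.
Step 4: cheapest edge leaving the tree is E H (6); add H.
Step 5: cheapest edge leaving the tree is D J (7); add D.
Step 6: cheapest edge leaving the tree is E G (7); add G.
Step 7: cheapest edge leaving the tree is B C (9); add B.
Step 8: cheapest edge leaving the tree is B F (5); add F.
Vertex order: I, C, E, J, H, D, G, B, F. The 8th vertex is B.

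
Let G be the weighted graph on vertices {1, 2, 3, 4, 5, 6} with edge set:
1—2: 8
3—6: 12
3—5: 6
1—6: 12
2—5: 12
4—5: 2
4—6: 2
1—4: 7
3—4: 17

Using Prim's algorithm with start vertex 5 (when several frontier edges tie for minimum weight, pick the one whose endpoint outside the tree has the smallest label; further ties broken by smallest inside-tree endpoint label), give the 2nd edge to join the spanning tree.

Prim's algorithm from 5:
Step 1: frontier [4—5 2, 3—5 6, 2—5 12] → take 4—5 (2); add 4.
Step 2: frontier [4—6 2, 1—4 7, 3—4 17, 3—5 6, 2—5 12] → take 4—6 (2); add 6.
Step 3: frontier [1—4 7, 3—4 17, 3—5 6, 2—5 12, 1—6 12, 3—6 12] → take 3—5 (6); add 3.
Step 4: frontier [1—4 7, 2—5 12, 1—6 12] → take 1—4 (7); add 1.
Step 5: frontier [1—2 8, 2—5 12] → take 1—2 (8); add 2.
The 2nd edge added is 4—6.

4-6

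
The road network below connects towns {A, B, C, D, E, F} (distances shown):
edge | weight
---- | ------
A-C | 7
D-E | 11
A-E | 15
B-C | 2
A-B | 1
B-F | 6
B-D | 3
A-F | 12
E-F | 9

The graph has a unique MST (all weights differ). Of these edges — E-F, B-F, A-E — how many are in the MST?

2

Kruskal's algorithm — process edges by increasing weight (ties by edge label):
A-B (1): add. Components now {A,B} {C} {D} {E} {F}
B-C (2): add. Components now {A,B,C} {D} {E} {F}
B-D (3): add. Components now {A,B,C,D} {E} {F}
B-F (6): add. Components now {A,B,C,D,F} {E}
A-C (7): skip — A and C already connected.
E-F (9): add. Components now {A,B,C,D,E,F}
MST edge set: {A-B, B-C, B-D, B-F, E-F}.
Of the listed edges, {E-F, B-F} are in the MST → 2.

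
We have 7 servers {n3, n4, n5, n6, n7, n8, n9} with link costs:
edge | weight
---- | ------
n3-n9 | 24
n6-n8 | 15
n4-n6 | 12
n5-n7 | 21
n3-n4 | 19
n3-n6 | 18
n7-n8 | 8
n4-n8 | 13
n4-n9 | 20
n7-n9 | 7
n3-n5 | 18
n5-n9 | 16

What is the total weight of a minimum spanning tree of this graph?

Sort edges by weight, then run Kruskal:
n7-n9 (7): add. Components now {n6} {n3} {n7,n9} {n4} {n5} {n8}
n7-n8 (8): add. Components now {n6} {n3} {n7,n8,n9} {n4} {n5}
n4-n6 (12): add. Components now {n4,n6} {n3} {n7,n8,n9} {n5}
n4-n8 (13): add. Components now {n4,n6,n7,n8,n9} {n3} {n5}
n6-n8 (15): skip — n6 and n8 already connected.
n5-n9 (16): add. Components now {n4,n5,n6,n7,n8,n9} {n3}
n3-n5 (18): add. Components now {n3,n4,n5,n6,n7,n8,n9}
MST edges: n7-n9, n7-n8, n4-n6, n4-n8, n5-n9, n3-n5; total weight 7+8+12+13+16+18 = 74.

74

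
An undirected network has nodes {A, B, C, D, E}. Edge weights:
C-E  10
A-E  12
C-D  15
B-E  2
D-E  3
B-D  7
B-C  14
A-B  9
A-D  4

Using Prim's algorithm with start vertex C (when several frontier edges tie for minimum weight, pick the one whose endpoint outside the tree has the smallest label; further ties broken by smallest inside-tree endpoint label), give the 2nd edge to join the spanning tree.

B-E

Prim's algorithm from C:
Step 1: cheapest edge leaving the tree is C-E (10); add E.
Step 2: cheapest edge leaving the tree is B-E (2); add B.
Step 3: cheapest edge leaving the tree is D-E (3); add D.
Step 4: cheapest edge leaving the tree is A-D (4); add A.
The 2nd edge added is B-E.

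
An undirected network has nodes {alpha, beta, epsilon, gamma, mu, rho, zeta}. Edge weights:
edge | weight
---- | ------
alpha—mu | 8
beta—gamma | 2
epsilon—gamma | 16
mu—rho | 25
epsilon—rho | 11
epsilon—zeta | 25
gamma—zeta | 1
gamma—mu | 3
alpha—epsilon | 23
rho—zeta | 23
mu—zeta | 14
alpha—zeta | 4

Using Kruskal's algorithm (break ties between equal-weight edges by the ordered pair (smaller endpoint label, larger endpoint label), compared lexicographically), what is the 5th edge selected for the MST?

Sort edges by weight, then run Kruskal:
gamma—zeta (1): add — endpoints in different components.
beta—gamma (2): add — endpoints in different components.
gamma—mu (3): add — endpoints in different components.
alpha—zeta (4): add — endpoints in different components.
alpha—mu (8): skip — alpha and mu already connected.
epsilon—rho (11): add — endpoints in different components.
mu—zeta (14): skip — zeta and mu already connected.
epsilon—gamma (16): add — endpoints in different components.
The 5th edge added is epsilon—rho.

epsilon-rho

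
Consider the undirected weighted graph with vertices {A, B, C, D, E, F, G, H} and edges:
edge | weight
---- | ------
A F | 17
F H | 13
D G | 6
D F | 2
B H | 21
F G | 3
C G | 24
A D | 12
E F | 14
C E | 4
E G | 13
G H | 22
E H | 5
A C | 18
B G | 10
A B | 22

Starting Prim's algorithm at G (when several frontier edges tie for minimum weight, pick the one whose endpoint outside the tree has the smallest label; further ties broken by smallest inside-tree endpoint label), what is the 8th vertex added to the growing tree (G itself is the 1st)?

H

Grow the tree from G using Prim:
Step 1: cheapest edge leaving the tree is F G (3); add F.
Step 2: cheapest edge leaving the tree is D F (2); add D.
Step 3: cheapest edge leaving the tree is B G (10); add B.
Step 4: cheapest edge leaving the tree is A D (12); add A.
Step 5: cheapest edge leaving the tree is E G (13); add E.
Step 6: cheapest edge leaving the tree is C E (4); add C.
Step 7: cheapest edge leaving the tree is E H (5); add H.
Vertex order: G, F, D, B, A, E, C, H. The 8th vertex is H.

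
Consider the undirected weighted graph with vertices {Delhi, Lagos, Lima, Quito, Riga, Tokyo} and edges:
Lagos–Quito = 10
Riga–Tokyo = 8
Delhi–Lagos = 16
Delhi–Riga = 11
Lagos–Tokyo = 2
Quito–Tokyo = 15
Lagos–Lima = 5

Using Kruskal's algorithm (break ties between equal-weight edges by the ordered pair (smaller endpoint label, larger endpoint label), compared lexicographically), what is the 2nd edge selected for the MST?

Kruskal: consider edges lightest-first.
Lagos–Tokyo (2): add. Components now {Lagos,Tokyo} {Lima} {Riga} {Quito} {Delhi}
Lagos–Lima (5): add. Components now {Lagos,Lima,Tokyo} {Riga} {Quito} {Delhi}
Riga–Tokyo (8): add. Components now {Lagos,Lima,Riga,Tokyo} {Quito} {Delhi}
Lagos–Quito (10): add. Components now {Lagos,Lima,Quito,Riga,Tokyo} {Delhi}
Delhi–Riga (11): add. Components now {Delhi,Lagos,Lima,Quito,Riga,Tokyo}
The 2nd edge added is Lagos–Lima.

Lagos-Lima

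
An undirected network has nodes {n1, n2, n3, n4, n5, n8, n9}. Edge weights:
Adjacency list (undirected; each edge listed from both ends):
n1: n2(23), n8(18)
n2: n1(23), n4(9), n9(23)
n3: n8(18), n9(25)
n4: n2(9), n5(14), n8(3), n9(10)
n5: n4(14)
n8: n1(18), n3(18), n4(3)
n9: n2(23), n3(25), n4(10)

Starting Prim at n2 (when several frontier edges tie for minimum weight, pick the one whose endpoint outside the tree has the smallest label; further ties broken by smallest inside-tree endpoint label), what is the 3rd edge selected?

n4-n9

Prim, starting at n2.
Step 1: cheapest edge leaving the tree is n2—n4 (9); add n4.
Step 2: cheapest edge leaving the tree is n4—n8 (3); add n8.
Step 3: cheapest edge leaving the tree is n4—n9 (10); add n9.
Step 4: cheapest edge leaving the tree is n4—n5 (14); add n5.
Step 5: cheapest edge leaving the tree is n1—n8 (18); add n1.
Step 6: cheapest edge leaving the tree is n3—n8 (18); add n3.
The 3rd edge added is n4—n9.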